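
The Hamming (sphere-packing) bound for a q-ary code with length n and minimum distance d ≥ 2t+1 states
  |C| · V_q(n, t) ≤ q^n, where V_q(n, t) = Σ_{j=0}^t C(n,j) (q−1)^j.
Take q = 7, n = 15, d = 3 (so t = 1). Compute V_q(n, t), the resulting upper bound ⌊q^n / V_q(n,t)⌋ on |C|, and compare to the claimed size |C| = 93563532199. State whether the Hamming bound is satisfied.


V_q(n, t) = 91, q^n = 4747561509943, Hamming bound = 52171005603, |C| = 93563532199 > bound (violated).

Step 1: Compute V_q(n, t) = Σ_{j=0}^1 C(n, j) (q−1)^j.
  j = 0: C(15,0)·(6)^0 = 1·1 = 1.
  j = 1: C(15,1)·(6)^1 = 15·6 = 90.
  V_q(n, t) = 1 + 90 = 91.
Step 2: q^n = 7^15 = 4747561509943.
Step 3: Hamming bound ⌊q^n / V_q(n,t)⌋ = ⌊4747561509943/91⌋ = 52171005603.
Step 4: Compare |C| = 93563532199 to 52171005603: violated.
The claimed |C| lies above the Hamming bound, so no 7-ary code of length 15 with d ≥ 3 can have 93563532199 codewords.


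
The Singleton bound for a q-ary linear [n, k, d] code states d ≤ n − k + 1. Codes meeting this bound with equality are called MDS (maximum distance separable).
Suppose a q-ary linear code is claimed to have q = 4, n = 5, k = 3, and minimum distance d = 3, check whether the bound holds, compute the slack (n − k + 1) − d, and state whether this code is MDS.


Singleton RHS = n − k + 1 = 3, slack = 0, bound satisfied, MDS.

Singleton bound: d ≤ n − k + 1.
Here n = 5, k = 3, so n − k + 1 = 3.
Given d = 3, check d ≤ 3: YES.
Slack = (n − k + 1) − d = 0.
The code is MDS (slack = 0).
Description: the claimed parameters are [5, 3, 3]_4; such a code would be MDS (meets Singleton bound).


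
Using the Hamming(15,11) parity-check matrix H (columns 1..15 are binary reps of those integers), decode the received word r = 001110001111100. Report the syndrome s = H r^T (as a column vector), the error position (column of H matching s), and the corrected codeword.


s = (1, 0, 1, 1)^T, error position = 11, corrected codeword c = 001110001101100

Compute s = H r^T mod 2 one row at a time:
  s_1 = 0 + 1 + 1 + 1 + 1 + 1 + 0 + 0 = 5 ≡ 1 (mod 2).
  s_2 = 1 + 1 + 0 + 0 + 1 + 1 + 0 + 0 = 4 ≡ 0 (mod 2).
  s_3 = 0 + 1 + 0 + 0 + 1 + 1 + 0 + 0 = 3 ≡ 1 (mod 2).
  s_4 = 0 + 1 + 1 + 0 + 1 + 1 + 1 + 0 = 5 ≡ 1 (mod 2).
s = (1, 0, 1, 1)^T — this equals column 11 of H (binary 1011), so error is at position 11.
Correct: flip bit 11 of r = 001110001111100 to get c = 001110001101100.


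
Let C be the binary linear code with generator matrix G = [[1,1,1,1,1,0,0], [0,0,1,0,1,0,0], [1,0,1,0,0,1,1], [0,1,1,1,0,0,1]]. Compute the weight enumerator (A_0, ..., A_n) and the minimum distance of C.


Weight distribution: A_0 = 1, A_1 = 1, A_2 = 1, A_3 = 4, A_4 = 5, A_5 = 3, A_6 = 1. Minimum distance d = 1.

Enumerate all 2^4 = 16 messages m ∈ F_2^4.
For each, compute codeword c = mG in F_2^7, then tally its weight.
  m = 0000 → c = 0000000, weight = 0.
  m = 1000 → c = 1111100, weight = 5.
  m = 0100 → c = 0010100, weight = 2.
  m = 1100 → c = 1101000, weight = 3.
  m = 0010 → c = 1010011, weight = 4.
  m = 1010 → c = 0101111, weight = 5.
  m = 0110 → c = 1000111, weight = 4.
  m = 1110 → c = 0111011, weight = 5.
  m = 0001 → c = 0111001, weight = 4.
  m = 1001 → c = 1000101, weight = 3.
  m = 0101 → c = 0101101, weight = 4.
  m = 1101 → c = 1010001, weight = 3.
  m = 0011 → c = 1101010, weight = 4.
  m = 1011 → c = 0010110, weight = 3.
  m = 0111 → c = 1111110, weight = 6.
  m = 1111 → c = 0000010, weight = 1.
Tally weights:
  weight 0: 1 codewords.
  weight 1: 1 codewords.
  weight 2: 1 codewords.
  weight 3: 4 codewords.
  weight 4: 5 codewords.
  weight 5: 3 codewords.
  weight 6: 1 codewords.
Minimum distance d = smallest w > 0 with A_w > 0 = 1.
Sanity: Σ A_w = 16 = 2^4 = 16 ✓.


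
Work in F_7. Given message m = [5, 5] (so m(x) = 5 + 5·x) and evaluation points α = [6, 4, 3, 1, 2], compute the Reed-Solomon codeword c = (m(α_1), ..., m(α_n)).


c = [0, 4, 6, 3, 1]

Message polynomial: m(x) = 5 + 5·x (mod 7).
For each evaluation point α_i, compute m(α_i) mod 7:
  α_1 = 6: Horner steps 5 → 0, so m(6) = 0.
  α_2 = 4: Horner steps 5 → 4, so m(4) = 4.
  α_3 = 3: Horner steps 5 → 6, so m(3) = 6.
  α_4 = 1: Horner steps 5 → 3, so m(1) = 3.
  α_5 = 2: Horner steps 5 → 1, so m(2) = 1.
Codeword c = [0, 4, 6, 3, 1] ∈ F_7^5.


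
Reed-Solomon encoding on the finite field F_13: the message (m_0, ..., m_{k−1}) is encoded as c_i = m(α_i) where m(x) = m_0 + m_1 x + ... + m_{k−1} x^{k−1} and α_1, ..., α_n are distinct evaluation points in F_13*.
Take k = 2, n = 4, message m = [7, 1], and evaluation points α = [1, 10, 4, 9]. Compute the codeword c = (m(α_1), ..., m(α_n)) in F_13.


c = [8, 4, 11, 3]

Message polynomial: m(x) = 7 + 1·x (mod 13).
For each evaluation point α_i, compute m(α_i) mod 13:
  α_1 = 1: Horner steps 1 → 8, so m(1) = 8.
  α_2 = 10: Horner steps 1 → 4, so m(10) = 4.
  α_3 = 4: Horner steps 1 → 11, so m(4) = 11.
  α_4 = 9: Horner steps 1 → 3, so m(9) = 3.
Codeword c = [8, 4, 11, 3] ∈ F_13^4.


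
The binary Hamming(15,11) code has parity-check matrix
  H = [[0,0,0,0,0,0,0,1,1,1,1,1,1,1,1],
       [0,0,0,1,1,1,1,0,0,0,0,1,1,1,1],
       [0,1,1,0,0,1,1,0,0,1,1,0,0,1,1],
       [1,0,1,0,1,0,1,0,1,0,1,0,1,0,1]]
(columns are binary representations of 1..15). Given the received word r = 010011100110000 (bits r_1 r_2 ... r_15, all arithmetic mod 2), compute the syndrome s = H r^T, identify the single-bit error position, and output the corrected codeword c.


s = (0, 1, 1, 1)^T, error position = 7, corrected codeword c = 010011000110000

Compute s = H r^T mod 2 one row at a time:
  s_1 = 0 + 0 + 1 + 1 + 0 + 0 + 0 + 0 = 2 ≡ 0 (mod 2).
  s_2 = 0 + 1 + 1 + 1 + 0 + 0 + 0 + 0 = 3 ≡ 1 (mod 2).
  s_3 = 1 + 0 + 1 + 1 + 1 + 1 + 0 + 0 = 5 ≡ 1 (mod 2).
  s_4 = 0 + 0 + 1 + 1 + 0 + 1 + 0 + 0 = 3 ≡ 1 (mod 2).
s = (0, 1, 1, 1)^T — this equals column 7 of H (binary 0111), so error is at position 7.
Correct: flip bit 7 of r = 010011100110000 to get c = 010011000110000.


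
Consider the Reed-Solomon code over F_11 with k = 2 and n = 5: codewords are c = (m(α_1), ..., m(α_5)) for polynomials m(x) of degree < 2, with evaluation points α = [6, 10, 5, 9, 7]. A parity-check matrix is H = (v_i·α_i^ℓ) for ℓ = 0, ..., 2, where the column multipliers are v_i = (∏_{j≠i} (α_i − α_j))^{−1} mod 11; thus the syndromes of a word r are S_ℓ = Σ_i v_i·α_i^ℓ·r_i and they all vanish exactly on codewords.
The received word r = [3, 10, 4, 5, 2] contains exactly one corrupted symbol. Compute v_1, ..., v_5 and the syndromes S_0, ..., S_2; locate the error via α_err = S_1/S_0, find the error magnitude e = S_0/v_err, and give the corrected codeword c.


S = (3, 5, 1), error at position 4, error magnitude e = 5, c = [3, 10, 4, 0, 2].

Step 1: column multipliers v_i = (∏_{j≠i}(α_i − α_j))^{−1} mod 11.
  i = 1 (α = 6): (6−10)(6−5)(6−9)(6−7) = (−4)·1·(−3)·(−1) = −12 ≡ 10, so v_1 = 10^{−1} = 10 (mod 11).
  i = 2 (α = 10): (10−6)(10−5)(10−9)(10−7) = 4·5·1·3 = 60 ≡ 5, so v_2 = 5^{−1} = 9 (mod 11).
  i = 3 (α = 5): (5−6)(5−10)(5−9)(5−7) = (−1)·(−5)·(−4)·(−2) = 40 ≡ 7, so v_3 = 7^{−1} = 8 (mod 11).
  i = 4 (α = 9): (9−6)(9−10)(9−5)(9−7) = 3·(−1)·4·2 = −24 ≡ 9, so v_4 = 9^{−1} = 5 (mod 11).
  i = 5 (α = 7): (7−6)(7−10)(7−5)(7−9) = 1·(−3)·2·(−2) = 12 ≡ 1, so v_5 = 1^{−1} = 1 (mod 11).
  v = [10, 9, 8, 5, 1].
Step 2: syndromes of r = [3, 10, 4, 5, 2] (all sums mod 11).
  S_0 = Σ v_i r_i = 10·3 + 9·10 + 8·4 + 5·5 + 1·2 = 179 ≡ 3.
  S_1 = Σ v_i α_i r_i = 10·6·3 + 9·10·10 + 8·5·4 + 5·9·5 + 1·7·2 = 1479 ≡ 5.
  α_i^2 mod 11 = [3, 1, 3, 4, 5].
  S_2 = Σ v_i α_i^2 r_i = 10·3·3 + 9·1·10 + 8·3·4 + 5·4·5 + 1·5·2 = 386 ≡ 1.
  S = (3, 5, 1) ≠ 0, so r is not a codeword (an error is present).
Step 3: locate the error. For a single error e at position i, S_ℓ = v_i·e·α_i^ℓ, so α_err = S_1/S_0.
  S_0^{−1} = 3^{−1} = 4 (mod 11), so α_err = 5·4 = 20 ≡ 9 = α_4. Error position i = 4.
  Consistency check: S_2/S_1 = 1·9 = 9 ≡ 9 = α_err ✓ (single-error assumption holds).
Step 4: error magnitude e = S_0/v_4 = S_0·∏_{j≠4}(α_4 − α_j) = 3·9 = 27 ≡ 5 (mod 11).
Step 5: correct position 4: c_4 = r_4 − e = 5 − 5 ≡ 0 (mod 11). Hence c = [3, 10, 4, 0, 2].
  Check: interpolating c through the α_i gives m(x) = 9 + 10·x (degree < 2) with m(α_i) = c_i for every i, so c is indeed a codeword.


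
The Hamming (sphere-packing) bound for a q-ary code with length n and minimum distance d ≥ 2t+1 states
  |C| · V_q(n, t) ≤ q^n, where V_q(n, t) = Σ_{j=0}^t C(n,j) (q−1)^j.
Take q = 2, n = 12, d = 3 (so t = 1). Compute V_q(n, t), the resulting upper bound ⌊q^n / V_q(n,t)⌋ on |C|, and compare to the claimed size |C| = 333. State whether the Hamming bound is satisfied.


V_q(n, t) = 13, q^n = 4096, Hamming bound = 315, |C| = 333 > bound (violated).

Step 1: Compute V_q(n, t) = Σ_{j=0}^1 C(n, j) (q−1)^j.
  j = 0: C(12,0)·(1)^0 = 1·1 = 1.
  j = 1: C(12,1)·(1)^1 = 12·1 = 12.
  V_q(n, t) = 1 + 12 = 13.
Step 2: q^n = 2^12 = 4096.
Step 3: Hamming bound ⌊q^n / V_q(n,t)⌋ = ⌊4096/13⌋ = 315.
Step 4: Compare |C| = 333 to 315: violated.
The claimed |C| lies above the Hamming bound, so no 2-ary code of length 12 with d ≥ 3 can have 333 codewords.


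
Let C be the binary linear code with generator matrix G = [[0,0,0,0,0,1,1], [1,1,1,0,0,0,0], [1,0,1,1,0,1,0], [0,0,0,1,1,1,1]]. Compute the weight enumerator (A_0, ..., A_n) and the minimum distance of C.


Weight distribution: A_0 = 1, A_2 = 2, A_3 = 5, A_4 = 5, A_5 = 2, A_7 = 1. Minimum distance d = 2.

Enumerate all 2^4 = 16 messages m ∈ F_2^4.
For each, compute codeword c = mG in F_2^7, then tally its weight.
  m = 0000 → c = 0000000, weight = 0.
  m = 1000 → c = 0000011, weight = 2.
  m = 0100 → c = 1110000, weight = 3.
  m = 1100 → c = 1110011, weight = 5.
  m = 0010 → c = 1011010, weight = 4.
  m = 1010 → c = 1011001, weight = 4.
  m = 0110 → c = 0101010, weight = 3.
  m = 1110 → c = 0101001, weight = 3.
  m = 0001 → c = 0001111, weight = 4.
  m = 1001 → c = 0001100, weight = 2.
  m = 0101 → c = 1111111, weight = 7.
  m = 1101 → c = 1111100, weight = 5.
  m = 0011 → c = 1010101, weight = 4.
  m = 1011 → c = 1010110, weight = 4.
  m = 0111 → c = 0100101, weight = 3.
  m = 1111 → c = 0100110, weight = 3.
Tally weights:
  weight 0: 1 codewords.
  weight 2: 2 codewords.
  weight 3: 5 codewords.
  weight 4: 5 codewords.
  weight 5: 2 codewords.
  weight 7: 1 codewords.
Minimum distance d = smallest w > 0 with A_w > 0 = 2.
Sanity: Σ A_w = 16 = 2^4 = 16 ✓.


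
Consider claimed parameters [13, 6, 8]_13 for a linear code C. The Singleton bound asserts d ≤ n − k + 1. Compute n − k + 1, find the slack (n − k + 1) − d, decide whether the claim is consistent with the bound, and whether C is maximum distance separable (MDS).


Singleton RHS = n − k + 1 = 8, slack = 0, bound satisfied, MDS.

Singleton bound: d ≤ n − k + 1.
Here n = 13, k = 6, so n − k + 1 = 8.
Given d = 8, check d ≤ 8: YES.
Slack = (n − k + 1) − d = 0.
The code is MDS (slack = 0).
Description: the claimed parameters are [13, 6, 8]_13; such a code would be MDS (meets Singleton bound).


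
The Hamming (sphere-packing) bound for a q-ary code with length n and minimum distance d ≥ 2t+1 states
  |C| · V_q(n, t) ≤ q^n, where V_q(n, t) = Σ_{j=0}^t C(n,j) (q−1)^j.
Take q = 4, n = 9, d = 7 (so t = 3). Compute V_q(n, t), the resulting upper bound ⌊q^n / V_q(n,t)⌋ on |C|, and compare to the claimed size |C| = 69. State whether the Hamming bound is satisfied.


V_q(n, t) = 2620, q^n = 262144, Hamming bound = 100, |C| = 69 ≤ bound (satisfied).

Step 1: Compute V_q(n, t) = Σ_{j=0}^3 C(n, j) (q−1)^j.
  j = 0: C(9,0)·(3)^0 = 1·1 = 1.
  j = 1: C(9,1)·(3)^1 = 9·3 = 27.
  j = 2: C(9,2)·(3)^2 = 36·9 = 324.
  j = 3: C(9,3)·(3)^3 = 84·27 = 2268.
  V_q(n, t) = 1 + 27 + 324 + 2268 = 2620.
Step 2: q^n = 4^9 = 262144.
Step 3: Hamming bound ⌊q^n / V_q(n,t)⌋ = ⌊262144/2620⌋ = 100.
Step 4: Compare |C| = 69 to 100: satisfied.
The claimed |C| lies below the Hamming bound.


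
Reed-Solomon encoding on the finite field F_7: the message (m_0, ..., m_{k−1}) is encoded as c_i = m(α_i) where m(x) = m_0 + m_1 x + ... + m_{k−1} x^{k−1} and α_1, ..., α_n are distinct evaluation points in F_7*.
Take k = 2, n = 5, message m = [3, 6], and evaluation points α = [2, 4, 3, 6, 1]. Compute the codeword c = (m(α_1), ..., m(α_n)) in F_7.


c = [1, 6, 0, 4, 2]

Message polynomial: m(x) = 3 + 6·x (mod 7).
For each evaluation point α_i, compute m(α_i) mod 7:
  α_1 = 2: Horner steps 6 → 1, so m(2) = 1.
  α_2 = 4: Horner steps 6 → 6, so m(4) = 6.
  α_3 = 3: Horner steps 6 → 0, so m(3) = 0.
  α_4 = 6: Horner steps 6 → 4, so m(6) = 4.
  α_5 = 1: Horner steps 6 → 2, so m(1) = 2.
Codeword c = [1, 6, 0, 4, 2] ∈ F_7^5.


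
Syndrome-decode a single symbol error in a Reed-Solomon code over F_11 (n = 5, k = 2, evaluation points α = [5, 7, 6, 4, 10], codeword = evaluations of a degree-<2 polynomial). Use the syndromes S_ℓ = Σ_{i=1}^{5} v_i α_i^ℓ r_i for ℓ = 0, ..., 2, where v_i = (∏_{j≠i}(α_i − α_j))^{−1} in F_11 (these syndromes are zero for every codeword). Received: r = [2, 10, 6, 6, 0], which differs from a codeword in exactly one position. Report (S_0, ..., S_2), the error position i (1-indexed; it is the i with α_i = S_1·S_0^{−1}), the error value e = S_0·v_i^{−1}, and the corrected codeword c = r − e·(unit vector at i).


S = (10, 7, 6), error at position 4, error magnitude e = 8, c = [2, 10, 6, 9, 0].

Step 1: column multipliers v_i = (∏_{j≠i}(α_i − α_j))^{−1} mod 11.
  i = 1 (α = 5): (5−7)(5−6)(5−4)(5−10) = (−2)·(−1)·1·(−5) = −10 ≡ 1, so v_1 = 1^{−1} = 1 (mod 11).
  i = 2 (α = 7): (7−5)(7−6)(7−4)(7−10) = 2·1·3·(−3) = −18 ≡ 4, so v_2 = 4^{−1} = 3 (mod 11).
  i = 3 (α = 6): (6−5)(6−7)(6−4)(6−10) = 1·(−1)·2·(−4) = 8 ≡ 8, so v_3 = 8^{−1} = 7 (mod 11).
  i = 4 (α = 4): (4−5)(4−7)(4−6)(4−10) = (−1)·(−3)·(−2)·(−6) = 36 ≡ 3, so v_4 = 3^{−1} = 4 (mod 11).
  i = 5 (α = 10): (10−5)(10−7)(10−6)(10−4) = 5·3·4·6 = 360 ≡ 8, so v_5 = 8^{−1} = 7 (mod 11).
  v = [1, 3, 7, 4, 7].
Step 2: syndromes of r = [2, 10, 6, 6, 0] (all sums mod 11).
  S_0 = Σ v_i r_i = 1·2 + 3·10 + 7·6 + 4·6 + 7·0 = 98 ≡ 10.
  S_1 = Σ v_i α_i r_i = 1·5·2 + 3·7·10 + 7·6·6 + 4·4·6 + 7·10·0 = 568 ≡ 7.
  α_i^2 mod 11 = [3, 5, 3, 5, 1].
  S_2 = Σ v_i α_i^2 r_i = 1·3·2 + 3·5·10 + 7·3·6 + 4·5·6 + 7·1·0 = 402 ≡ 6.
  S = (10, 7, 6) ≠ 0, so r is not a codeword (an error is present).
Step 3: locate the error. For a single error e at position i, S_ℓ = v_i·e·α_i^ℓ, so α_err = S_1/S_0.
  S_0^{−1} = 10^{−1} = 10 (mod 11), so α_err = 7·10 = 70 ≡ 4 = α_4. Error position i = 4.
  Consistency check: S_2/S_1 = 6·8 = 48 ≡ 4 = α_err ✓ (single-error assumption holds).
Step 4: error magnitude e = S_0/v_4 = S_0·∏_{j≠4}(α_4 − α_j) = 10·3 = 30 ≡ 8 (mod 11).
Step 5: correct position 4: c_4 = r_4 − e = 6 − 8 ≡ 9 (mod 11). Hence c = [2, 10, 6, 9, 0].
  Check: interpolating c through the α_i gives m(x) = 4 + 4·x (degree < 2) with m(α_i) = c_i for every i, so c is indeed a codeword.


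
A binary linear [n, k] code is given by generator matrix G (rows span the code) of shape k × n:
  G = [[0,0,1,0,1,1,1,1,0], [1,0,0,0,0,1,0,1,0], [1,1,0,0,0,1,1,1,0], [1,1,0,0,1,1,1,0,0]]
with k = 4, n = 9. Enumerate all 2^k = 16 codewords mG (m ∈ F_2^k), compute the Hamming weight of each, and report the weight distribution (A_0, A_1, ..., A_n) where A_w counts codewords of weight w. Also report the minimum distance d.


Weight distribution: A_0 = 1, A_2 = 2, A_3 = 4, A_4 = 5, A_5 = 4. Minimum distance d = 2.

Enumerate all 2^4 = 16 messages m ∈ F_2^4.
For each, compute codeword c = mG in F_2^9, then tally its weight.
  m = 0000 → c = 000000000, weight = 0.
  m = 1000 → c = 001011110, weight = 5.
  m = 0100 → c = 100001010, weight = 3.
  m = 1100 → c = 101010100, weight = 4.
  m = 0010 → c = 110001110, weight = 5.
  m = 1010 → c = 111010000, weight = 4.
  m = 0110 → c = 010000100, weight = 2.
  m = 1110 → c = 011011010, weight = 5.
  m = 0001 → c = 110011100, weight = 5.
  m = 1001 → c = 111000010, weight = 4.
  m = 0101 → c = 010010110, weight = 4.
  m = 1101 → c = 011001000, weight = 3.
  m = 0011 → c = 000010010, weight = 2.
  m = 1011 → c = 001001100, weight = 3.
  m = 0111 → c = 100011000, weight = 3.
  m = 1111 → c = 101000110, weight = 4.
Tally weights:
  weight 0: 1 codewords.
  weight 2: 2 codewords.
  weight 3: 4 codewords.
  weight 4: 5 codewords.
  weight 5: 4 codewords.
Minimum distance d = smallest w > 0 with A_w > 0 = 2.
Sanity: Σ A_w = 16 = 2^4 = 16 ✓.


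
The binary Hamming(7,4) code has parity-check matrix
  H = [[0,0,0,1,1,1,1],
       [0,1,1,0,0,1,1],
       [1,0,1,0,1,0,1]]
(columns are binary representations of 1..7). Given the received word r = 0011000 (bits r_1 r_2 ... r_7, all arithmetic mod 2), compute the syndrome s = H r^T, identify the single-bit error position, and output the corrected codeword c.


s = (1, 1, 1)^T, error position = 7, corrected codeword c = 0011001

Compute s = H r^T mod 2 one row at a time:
  s_1 = 1 + 0 + 0 + 0 = 1 ≡ 1 (mod 2).
  s_2 = 0 + 1 + 0 + 0 = 1 ≡ 1 (mod 2).
  s_3 = 0 + 1 + 0 + 0 = 1 ≡ 1 (mod 2).
s = (1, 1, 1)^T — this equals column 7 of H (binary 111), so error is at position 7.
Correct: flip bit 7 of r = 0011000 to get c = 0011001.


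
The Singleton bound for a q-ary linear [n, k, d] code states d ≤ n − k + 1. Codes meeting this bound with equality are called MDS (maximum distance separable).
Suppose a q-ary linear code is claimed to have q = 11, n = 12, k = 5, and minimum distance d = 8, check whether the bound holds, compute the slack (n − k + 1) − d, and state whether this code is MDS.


Singleton RHS = n − k + 1 = 8, slack = 0, bound satisfied, MDS.

Singleton bound: d ≤ n − k + 1.
Here n = 12, k = 5, so n − k + 1 = 8.
Given d = 8, check d ≤ 8: YES.
Slack = (n − k + 1) − d = 0.
The code is MDS (slack = 0).
Description: the claimed parameters are [12, 5, 8]_11; such a code would be MDS (meets Singleton bound).


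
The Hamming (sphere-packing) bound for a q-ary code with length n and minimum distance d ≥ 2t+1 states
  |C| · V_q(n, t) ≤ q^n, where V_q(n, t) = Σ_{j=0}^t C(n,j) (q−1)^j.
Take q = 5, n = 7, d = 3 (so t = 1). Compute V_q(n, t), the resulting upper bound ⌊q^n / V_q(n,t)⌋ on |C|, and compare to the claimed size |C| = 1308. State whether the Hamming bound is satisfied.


V_q(n, t) = 29, q^n = 78125, Hamming bound = 2693, |C| = 1308 ≤ bound (satisfied).

Step 1: Compute V_q(n, t) = Σ_{j=0}^1 C(n, j) (q−1)^j.
  j = 0: C(7,0)·(4)^0 = 1·1 = 1.
  j = 1: C(7,1)·(4)^1 = 7·4 = 28.
  V_q(n, t) = 1 + 28 = 29.
Step 2: q^n = 5^7 = 78125.
Step 3: Hamming bound ⌊q^n / V_q(n,t)⌋ = ⌊78125/29⌋ = 2693.
Step 4: Compare |C| = 1308 to 2693: satisfied.
The claimed |C| lies below the Hamming bound.


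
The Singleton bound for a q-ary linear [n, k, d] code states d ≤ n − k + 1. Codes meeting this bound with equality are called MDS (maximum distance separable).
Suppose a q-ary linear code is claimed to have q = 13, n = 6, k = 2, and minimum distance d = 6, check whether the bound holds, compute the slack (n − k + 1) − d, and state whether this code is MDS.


Singleton RHS = n − k + 1 = 5, slack = -1, bound violated (no such code; not MDS).

Singleton bound: d ≤ n − k + 1.
Here n = 6, k = 2, so n − k + 1 = 5.
Given d = 6, check d ≤ 5: NO.
Slack = (n − k + 1) − d = -1.
The slack is negative: d = 6 exceeds n − k + 1 = 5 by 1, so the Singleton bound is violated and no linear [6, 2, 6]_13 code can exist. In particular it is not MDS (MDS requires d = n − k + 1 exactly).
Description: the claimed parameters are [6, 2, 6]_13; such a code would be impossible (violates the Singleton bound).


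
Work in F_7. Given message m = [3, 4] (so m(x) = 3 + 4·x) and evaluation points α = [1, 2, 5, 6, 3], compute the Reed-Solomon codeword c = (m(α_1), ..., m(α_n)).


c = [0, 4, 2, 6, 1]

Message polynomial: m(x) = 3 + 4·x (mod 7).
For each evaluation point α_i, compute m(α_i) mod 7:
  α_1 = 1: Horner steps 4 → 0, so m(1) = 0.
  α_2 = 2: Horner steps 4 → 4, so m(2) = 4.
  α_3 = 5: Horner steps 4 → 2, so m(5) = 2.
  α_4 = 6: Horner steps 4 → 6, so m(6) = 6.
  α_5 = 3: Horner steps 4 → 1, so m(3) = 1.
Codeword c = [0, 4, 2, 6, 1] ∈ F_7^5.


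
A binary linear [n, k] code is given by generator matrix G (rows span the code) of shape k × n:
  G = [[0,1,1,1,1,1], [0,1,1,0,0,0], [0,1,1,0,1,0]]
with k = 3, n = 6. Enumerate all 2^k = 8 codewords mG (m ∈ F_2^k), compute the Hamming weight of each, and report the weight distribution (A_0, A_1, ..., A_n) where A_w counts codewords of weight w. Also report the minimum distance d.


Weight distribution: A_0 = 1, A_1 = 1, A_2 = 2, A_3 = 2, A_4 = 1, A_5 = 1. Minimum distance d = 1.

Enumerate all 2^3 = 8 messages m ∈ F_2^3.
For each, compute codeword c = mG in F_2^6, then tally its weight.
  m = 000 → c = 000000, weight = 0.
  m = 100 → c = 011111, weight = 5.
  m = 010 → c = 011000, weight = 2.
  m = 110 → c = 000111, weight = 3.
  m = 001 → c = 011010, weight = 3.
  m = 101 → c = 000101, weight = 2.
  m = 011 → c = 000010, weight = 1.
  m = 111 → c = 011101, weight = 4.
Tally weights:
  weight 0: 1 codewords.
  weight 1: 1 codewords.
  weight 2: 2 codewords.
  weight 3: 2 codewords.
  weight 4: 1 codewords.
  weight 5: 1 codewords.
Minimum distance d = smallest w > 0 with A_w > 0 = 1.
Sanity: Σ A_w = 8 = 2^3 = 8 ✓.


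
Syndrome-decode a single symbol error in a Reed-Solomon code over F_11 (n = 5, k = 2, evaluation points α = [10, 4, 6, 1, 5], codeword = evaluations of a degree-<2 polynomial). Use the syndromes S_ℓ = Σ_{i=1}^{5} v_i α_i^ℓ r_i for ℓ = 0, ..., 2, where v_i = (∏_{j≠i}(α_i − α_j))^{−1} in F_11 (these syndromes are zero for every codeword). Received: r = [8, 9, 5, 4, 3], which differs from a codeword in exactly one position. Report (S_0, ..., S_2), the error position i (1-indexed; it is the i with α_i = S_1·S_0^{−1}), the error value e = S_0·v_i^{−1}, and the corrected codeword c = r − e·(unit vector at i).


S = (2, 10, 6), error at position 5, error magnitude e = 7, c = [8, 9, 5, 4, 7].

Step 1: column multipliers v_i = (∏_{j≠i}(α_i − α_j))^{−1} mod 11.
  i = 1 (α = 10): (10−4)(10−6)(10−1)(10−5) = 6·4·9·5 = 1080 ≡ 2, so v_1 = 2^{−1} = 6 (mod 11).
  i = 2 (α = 4): (4−10)(4−6)(4−1)(4−5) = (−6)·(−2)·3·(−1) = −36 ≡ 8, so v_2 = 8^{−1} = 7 (mod 11).
  i = 3 (α = 6): (6−10)(6−4)(6−1)(6−5) = (−4)·2·5·1 = −40 ≡ 4, so v_3 = 4^{−1} = 3 (mod 11).
  i = 4 (α = 1): (1−10)(1−4)(1−6)(1−5) = (−9)·(−3)·(−5)·(−4) = 540 ≡ 1, so v_4 = 1^{−1} = 1 (mod 11).
  i = 5 (α = 5): (5−10)(5−4)(5−6)(5−1) = (−5)·1·(−1)·4 = 20 ≡ 9, so v_5 = 9^{−1} = 5 (mod 11).
  v = [6, 7, 3, 1, 5].
Step 2: syndromes of r = [8, 9, 5, 4, 3] (all sums mod 11).
  S_0 = Σ v_i r_i = 6·8 + 7·9 + 3·5 + 1·4 + 5·3 = 145 ≡ 2.
  S_1 = Σ v_i α_i r_i = 6·10·8 + 7·4·9 + 3·6·5 + 1·1·4 + 5·5·3 = 901 ≡ 10.
  α_i^2 mod 11 = [1, 5, 3, 1, 3].
  S_2 = Σ v_i α_i^2 r_i = 6·1·8 + 7·5·9 + 3·3·5 + 1·1·4 + 5·3·3 = 457 ≡ 6.
  S = (2, 10, 6) ≠ 0, so r is not a codeword (an error is present).
Step 3: locate the error. For a single error e at position i, S_ℓ = v_i·e·α_i^ℓ, so α_err = S_1/S_0.
  S_0^{−1} = 2^{−1} = 6 (mod 11), so α_err = 10·6 = 60 ≡ 5 = α_5. Error position i = 5.
  Consistency check: S_2/S_1 = 6·10 = 60 ≡ 5 = α_err ✓ (single-error assumption holds).
Step 4: error magnitude e = S_0/v_5 = S_0·∏_{j≠5}(α_5 − α_j) = 2·9 = 18 ≡ 7 (mod 11).
Step 5: correct position 5: c_5 = r_5 − e = 3 − 7 ≡ 7 (mod 11). Hence c = [8, 9, 5, 4, 7].
  Check: interpolating c through the α_i gives m(x) = 6 + 9·x (degree < 2) with m(α_i) = c_i for every i, so c is indeed a codeword.


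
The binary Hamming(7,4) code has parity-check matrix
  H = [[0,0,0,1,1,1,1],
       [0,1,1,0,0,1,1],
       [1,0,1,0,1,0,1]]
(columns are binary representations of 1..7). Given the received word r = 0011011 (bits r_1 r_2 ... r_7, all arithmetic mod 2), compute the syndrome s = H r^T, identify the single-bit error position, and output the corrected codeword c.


s = (1, 1, 0)^T, error position = 6, corrected codeword c = 0011001

Compute s = H r^T mod 2 one row at a time:
  s_1 = 1 + 0 + 1 + 1 = 3 ≡ 1 (mod 2).
  s_2 = 0 + 1 + 1 + 1 = 3 ≡ 1 (mod 2).
  s_3 = 0 + 1 + 0 + 1 = 2 ≡ 0 (mod 2).
s = (1, 1, 0)^T — this equals column 6 of H (binary 110), so error is at position 6.
Correct: flip bit 6 of r = 0011011 to get c = 0011001.


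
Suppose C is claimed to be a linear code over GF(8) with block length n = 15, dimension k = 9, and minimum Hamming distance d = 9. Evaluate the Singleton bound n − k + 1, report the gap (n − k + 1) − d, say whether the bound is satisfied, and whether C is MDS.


Singleton RHS = n − k + 1 = 7, slack = -2, bound violated (no such code; not MDS).

Singleton bound: d ≤ n − k + 1.
Here n = 15, k = 9, so n − k + 1 = 7.
Given d = 9, check d ≤ 7: NO.
Slack = (n − k + 1) − d = -2.
The slack is negative: d = 9 exceeds n − k + 1 = 7 by 2, so the Singleton bound is violated and no linear [15, 9, 9]_8 code can exist. In particular it is not MDS (MDS requires d = n − k + 1 exactly).
Description: the claimed parameters are [15, 9, 9]_8; such a code would be impossible (violates the Singleton bound).


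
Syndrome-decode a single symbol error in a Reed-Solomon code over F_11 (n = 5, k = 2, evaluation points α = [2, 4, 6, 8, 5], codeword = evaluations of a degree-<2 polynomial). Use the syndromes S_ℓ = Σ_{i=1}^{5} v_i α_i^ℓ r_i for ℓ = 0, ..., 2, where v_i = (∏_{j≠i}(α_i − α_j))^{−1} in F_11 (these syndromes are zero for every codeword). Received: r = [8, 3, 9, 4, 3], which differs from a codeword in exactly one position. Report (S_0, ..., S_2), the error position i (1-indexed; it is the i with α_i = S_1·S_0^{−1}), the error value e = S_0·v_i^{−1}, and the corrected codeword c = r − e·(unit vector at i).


S = (7, 2, 10), error at position 5, error magnitude e = 8, c = [8, 3, 9, 4, 6].

Step 1: column multipliers v_i = (∏_{j≠i}(α_i − α_j))^{−1} mod 11.
  i = 1 (α = 2): (2−4)(2−6)(2−8)(2−5) = (−2)·(−4)·(−6)·(−3) = 144 ≡ 1, so v_1 = 1^{−1} = 1 (mod 11).
  i = 2 (α = 4): (4−2)(4−6)(4−8)(4−5) = 2·(−2)·(−4)·(−1) = −16 ≡ 6, so v_2 = 6^{−1} = 2 (mod 11).
  i = 3 (α = 6): (6−2)(6−4)(6−8)(6−5) = 4·2·(−2)·1 = −16 ≡ 6, so v_3 = 6^{−1} = 2 (mod 11).
  i = 4 (α = 8): (8−2)(8−4)(8−6)(8−5) = 6·4·2·3 = 144 ≡ 1, so v_4 = 1^{−1} = 1 (mod 11).
  i = 5 (α = 5): (5−2)(5−4)(5−6)(5−8) = 3·1·(−1)·(−3) = 9 ≡ 9, so v_5 = 9^{−1} = 5 (mod 11).
  v = [1, 2, 2, 1, 5].
Step 2: syndromes of r = [8, 3, 9, 4, 3] (all sums mod 11).
  S_0 = Σ v_i r_i = 1·8 + 2·3 + 2·9 + 1·4 + 5·3 = 51 ≡ 7.
  S_1 = Σ v_i α_i r_i = 1·2·8 + 2·4·3 + 2·6·9 + 1·8·4 + 5·5·3 = 255 ≡ 2.
  α_i^2 mod 11 = [4, 5, 3, 9, 3].
  S_2 = Σ v_i α_i^2 r_i = 1·4·8 + 2·5·3 + 2·3·9 + 1·9·4 + 5·3·3 = 197 ≡ 10.
  S = (7, 2, 10) ≠ 0, so r is not a codeword (an error is present).
Step 3: locate the error. For a single error e at position i, S_ℓ = v_i·e·α_i^ℓ, so α_err = S_1/S_0.
  S_0^{−1} = 7^{−1} = 8 (mod 11), so α_err = 2·8 = 16 ≡ 5 = α_5. Error position i = 5.
  Consistency check: S_2/S_1 = 10·6 = 60 ≡ 5 = α_err ✓ (single-error assumption holds).
Step 4: error magnitude e = S_0/v_5 = S_0·∏_{j≠5}(α_5 − α_j) = 7·9 = 63 ≡ 8 (mod 11).
Step 5: correct position 5: c_5 = r_5 − e = 3 − 8 ≡ 6 (mod 11). Hence c = [8, 3, 9, 4, 6].
  Check: interpolating c through the α_i gives m(x) = 2 + 3·x (degree < 2) with m(α_i) = c_i for every i, so c is indeed a codeword.


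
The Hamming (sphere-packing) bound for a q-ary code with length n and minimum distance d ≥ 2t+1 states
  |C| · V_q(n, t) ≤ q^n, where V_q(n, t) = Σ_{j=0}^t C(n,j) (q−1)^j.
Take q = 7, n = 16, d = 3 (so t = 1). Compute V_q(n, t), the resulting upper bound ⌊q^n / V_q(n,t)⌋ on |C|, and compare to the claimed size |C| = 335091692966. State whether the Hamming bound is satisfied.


V_q(n, t) = 97, q^n = 33232930569601, Hamming bound = 342607531645, |C| = 335091692966 ≤ bound (satisfied).

Step 1: Compute V_q(n, t) = Σ_{j=0}^1 C(n, j) (q−1)^j.
  j = 0: C(16,0)·(6)^0 = 1·1 = 1.
  j = 1: C(16,1)·(6)^1 = 16·6 = 96.
  V_q(n, t) = 1 + 96 = 97.
Step 2: q^n = 7^16 = 33232930569601.
Step 3: Hamming bound ⌊q^n / V_q(n,t)⌋ = ⌊33232930569601/97⌋ = 342607531645.
Step 4: Compare |C| = 335091692966 to 342607531645: satisfied.
The claimed |C| lies below the Hamming bound.


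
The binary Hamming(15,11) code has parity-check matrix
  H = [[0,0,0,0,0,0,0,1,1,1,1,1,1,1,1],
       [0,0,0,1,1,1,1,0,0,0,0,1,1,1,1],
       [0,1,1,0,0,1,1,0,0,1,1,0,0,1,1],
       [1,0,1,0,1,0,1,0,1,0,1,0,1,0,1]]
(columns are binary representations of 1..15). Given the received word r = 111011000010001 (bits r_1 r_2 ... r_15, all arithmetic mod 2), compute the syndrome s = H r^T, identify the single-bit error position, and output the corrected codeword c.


s = (0, 1, 1, 1)^T, error position = 7, corrected codeword c = 111011100010001

Compute s = H r^T mod 2 one row at a time:
  s_1 = 0 + 0 + 0 + 1 + 0 + 0 + 0 + 1 = 2 ≡ 0 (mod 2).
  s_2 = 0 + 1 + 1 + 0 + 0 + 0 + 0 + 1 = 3 ≡ 1 (mod 2).
  s_3 = 1 + 1 + 1 + 0 + 0 + 1 + 0 + 1 = 5 ≡ 1 (mod 2).
  s_4 = 1 + 1 + 1 + 0 + 0 + 1 + 0 + 1 = 5 ≡ 1 (mod 2).
s = (0, 1, 1, 1)^T — this equals column 7 of H (binary 0111), so error is at position 7.
Correct: flip bit 7 of r = 111011000010001 to get c = 111011100010001.


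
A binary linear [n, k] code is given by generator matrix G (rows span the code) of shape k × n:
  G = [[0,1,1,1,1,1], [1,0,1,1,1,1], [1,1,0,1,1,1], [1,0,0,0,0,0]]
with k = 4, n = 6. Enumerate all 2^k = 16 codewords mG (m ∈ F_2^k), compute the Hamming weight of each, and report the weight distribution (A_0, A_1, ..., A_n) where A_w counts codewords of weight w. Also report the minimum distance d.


Weight distribution: A_0 = 1, A_1 = 3, A_2 = 3, A_3 = 2, A_4 = 3, A_5 = 3, A_6 = 1. Minimum distance d = 1.

Enumerate all 2^4 = 16 messages m ∈ F_2^4.
For each, compute codeword c = mG in F_2^6, then tally its weight.
  m = 0000 → c = 000000, weight = 0.
  m = 1000 → c = 011111, weight = 5.
  m = 0100 → c = 101111, weight = 5.
  m = 1100 → c = 110000, weight = 2.
  m = 0010 → c = 110111, weight = 5.
  m = 1010 → c = 101000, weight = 2.
  m = 0110 → c = 011000, weight = 2.
  m = 1110 → c = 000111, weight = 3.
  m = 0001 → c = 100000, weight = 1.
  m = 1001 → c = 111111, weight = 6.
  m = 0101 → c = 001111, weight = 4.
  m = 1101 → c = 010000, weight = 1.
  m = 0011 → c = 010111, weight = 4.
  m = 1011 → c = 001000, weight = 1.
  m = 0111 → c = 111000, weight = 3.
  m = 1111 → c = 100111, weight = 4.
Tally weights:
  weight 0: 1 codewords.
  weight 1: 3 codewords.
  weight 2: 3 codewords.
  weight 3: 2 codewords.
  weight 4: 3 codewords.
  weight 5: 3 codewords.
  weight 6: 1 codewords.
Minimum distance d = smallest w > 0 with A_w > 0 = 1.
Sanity: Σ A_w = 16 = 2^4 = 16 ✓.


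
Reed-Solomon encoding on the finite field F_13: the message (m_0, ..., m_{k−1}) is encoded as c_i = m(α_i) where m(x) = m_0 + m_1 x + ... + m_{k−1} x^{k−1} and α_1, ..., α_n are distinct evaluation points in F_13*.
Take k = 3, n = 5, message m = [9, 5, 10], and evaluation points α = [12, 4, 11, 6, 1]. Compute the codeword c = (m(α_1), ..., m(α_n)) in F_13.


c = [1, 7, 0, 9, 11]

Message polynomial: m(x) = 9 + 5·x + 10·x^2 (mod 13).
For each evaluation point α_i, compute m(α_i) mod 13:
  α_1 = 12: Horner steps 10 → 8 → 1, so m(12) = 1.
  α_2 = 4: Horner steps 10 → 6 → 7, so m(4) = 7.
  α_3 = 11: Horner steps 10 → 11 → 0, so m(11) = 0.
  α_4 = 6: Horner steps 10 → 0 → 9, so m(6) = 9.
  α_5 = 1: Horner steps 10 → 2 → 11, so m(1) = 11.
Codeword c = [1, 7, 0, 9, 11] ∈ F_13^5.


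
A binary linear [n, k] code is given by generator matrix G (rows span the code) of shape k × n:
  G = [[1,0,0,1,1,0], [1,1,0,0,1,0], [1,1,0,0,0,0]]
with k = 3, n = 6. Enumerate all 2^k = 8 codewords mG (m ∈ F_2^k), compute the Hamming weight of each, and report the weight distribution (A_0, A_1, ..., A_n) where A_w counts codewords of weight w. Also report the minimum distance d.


Weight distribution: A_0 = 1, A_1 = 1, A_2 = 3, A_3 = 3. Minimum distance d = 1.

Enumerate all 2^3 = 8 messages m ∈ F_2^3.
For each, compute codeword c = mG in F_2^6, then tally its weight.
  m = 000 → c = 000000, weight = 0.
  m = 100 → c = 100110, weight = 3.
  m = 010 → c = 110010, weight = 3.
  m = 110 → c = 010100, weight = 2.
  m = 001 → c = 110000, weight = 2.
  m = 101 → c = 010110, weight = 3.
  m = 011 → c = 000010, weight = 1.
  m = 111 → c = 100100, weight = 2.
Tally weights:
  weight 0: 1 codewords.
  weight 1: 1 codewords.
  weight 2: 3 codewords.
  weight 3: 3 codewords.
Minimum distance d = smallest w > 0 with A_w > 0 = 1.
Sanity: Σ A_w = 8 = 2^3 = 8 ✓.


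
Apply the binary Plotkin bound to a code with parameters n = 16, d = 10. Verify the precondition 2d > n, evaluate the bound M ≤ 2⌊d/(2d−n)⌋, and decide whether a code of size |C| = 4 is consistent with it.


Plotkin bound M ≤ 4; given |C| = 4 ≤ bound (satisfied).

Check applicability: 2d = 20, n = 16.
2d − n = 4 > 0, so Plotkin applies.
Compute d/(2d−n) = 10/4 ≈ 2.5000.
⌊d/(2d−n)⌋ = 2.
Plotkin bound: M ≤ 2·2 = 4.
Given |C| = 4, check: satisfied.
This |C| is at the Plotkin bound.


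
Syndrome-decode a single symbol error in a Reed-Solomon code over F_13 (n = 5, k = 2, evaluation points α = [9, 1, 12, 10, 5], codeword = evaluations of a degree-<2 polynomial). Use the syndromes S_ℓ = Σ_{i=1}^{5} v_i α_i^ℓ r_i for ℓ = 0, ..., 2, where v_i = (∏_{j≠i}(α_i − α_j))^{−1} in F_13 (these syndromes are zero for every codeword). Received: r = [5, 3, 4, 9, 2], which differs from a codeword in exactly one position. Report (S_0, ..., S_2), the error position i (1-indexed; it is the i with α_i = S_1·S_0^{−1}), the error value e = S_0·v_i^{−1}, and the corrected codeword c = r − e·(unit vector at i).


S = (12, 12, 12), error at position 2, error magnitude e = 4, c = [5, 12, 4, 9, 2].

Step 1: column multipliers v_i = (∏_{j≠i}(α_i − α_j))^{−1} mod 13.
  i = 1 (α = 9): (9−1)(9−12)(9−10)(9−5) = 8·(−3)·(−1)·4 = 96 ≡ 5, so v_1 = 5^{−1} = 8 (mod 13).
  i = 2 (α = 1): (1−9)(1−12)(1−10)(1−5) = (−8)·(−11)·(−9)·(−4) = 3168 ≡ 9, so v_2 = 9^{−1} = 3 (mod 13).
  i = 3 (α = 12): (12−9)(12−1)(12−10)(12−5) = 3·11·2·7 = 462 ≡ 7, so v_3 = 7^{−1} = 2 (mod 13).
  i = 4 (α = 10): (10−9)(10−1)(10−12)(10−5) = 1·9·(−2)·5 = −90 ≡ 1, so v_4 = 1^{−1} = 1 (mod 13).
  i = 5 (α = 5): (5−9)(5−1)(5−12)(5−10) = (−4)·4·(−7)·(−5) = −560 ≡ 12, so v_5 = 12^{−1} = 12 (mod 13).
  v = [8, 3, 2, 1, 12].
Step 2: syndromes of r = [5, 3, 4, 9, 2] (all sums mod 13).
  S_0 = Σ v_i r_i = 8·5 + 3·3 + 2·4 + 1·9 + 12·2 = 90 ≡ 12.
  S_1 = Σ v_i α_i r_i = 8·9·5 + 3·1·3 + 2·12·4 + 1·10·9 + 12·5·2 = 675 ≡ 12.
  α_i^2 mod 13 = [3, 1, 1, 9, 12].
  S_2 = Σ v_i α_i^2 r_i = 8·3·5 + 3·1·3 + 2·1·4 + 1·9·9 + 12·12·2 = 506 ≡ 12.
  S = (12, 12, 12) ≠ 0, so r is not a codeword (an error is present).
Step 3: locate the error. For a single error e at position i, S_ℓ = v_i·e·α_i^ℓ, so α_err = S_1/S_0.
  S_0^{−1} = 12^{−1} = 12 (mod 13), so α_err = 12·12 = 144 ≡ 1 = α_2. Error position i = 2.
  Consistency check: S_2/S_1 = 12·12 = 144 ≡ 1 = α_err ✓ (single-error assumption holds).
Step 4: error magnitude e = S_0/v_2 = S_0·∏_{j≠2}(α_2 − α_j) = 12·9 = 108 ≡ 4 (mod 13).
Step 5: correct position 2: c_2 = r_2 − e = 3 − 4 ≡ 12 (mod 13). Hence c = [5, 12, 4, 9, 2].
  Check: interpolating c through the α_i gives m(x) = 8 + 4·x (degree < 2) with m(α_i) = c_i for every i, so c is indeed a codeword.


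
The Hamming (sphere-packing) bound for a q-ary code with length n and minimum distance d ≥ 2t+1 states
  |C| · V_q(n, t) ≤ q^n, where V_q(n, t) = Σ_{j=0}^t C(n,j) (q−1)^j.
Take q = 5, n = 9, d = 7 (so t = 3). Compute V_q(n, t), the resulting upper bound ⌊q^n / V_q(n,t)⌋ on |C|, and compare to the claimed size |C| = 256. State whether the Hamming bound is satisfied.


V_q(n, t) = 5989, q^n = 1953125, Hamming bound = 326, |C| = 256 ≤ bound (satisfied).

Step 1: Compute V_q(n, t) = Σ_{j=0}^3 C(n, j) (q−1)^j.
  j = 0: C(9,0)·(4)^0 = 1·1 = 1.
  j = 1: C(9,1)·(4)^1 = 9·4 = 36.
  j = 2: C(9,2)·(4)^2 = 36·16 = 576.
  j = 3: C(9,3)·(4)^3 = 84·64 = 5376.
  V_q(n, t) = 1 + 36 + 576 + 5376 = 5989.
Step 2: q^n = 5^9 = 1953125.
Step 3: Hamming bound ⌊q^n / V_q(n,t)⌋ = ⌊1953125/5989⌋ = 326.
Step 4: Compare |C| = 256 to 326: satisfied.
The claimed |C| lies below the Hamming bound.


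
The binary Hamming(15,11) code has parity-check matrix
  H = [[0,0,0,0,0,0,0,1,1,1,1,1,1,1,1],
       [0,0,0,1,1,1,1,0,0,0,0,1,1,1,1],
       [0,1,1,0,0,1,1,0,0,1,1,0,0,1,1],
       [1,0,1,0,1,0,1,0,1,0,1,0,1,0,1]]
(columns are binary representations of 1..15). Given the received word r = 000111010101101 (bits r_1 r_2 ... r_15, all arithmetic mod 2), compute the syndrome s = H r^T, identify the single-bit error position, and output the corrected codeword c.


s = (1, 0, 1, 1)^T, error position = 11, corrected codeword c = 000111010111101

Compute s = H r^T mod 2 one row at a time:
  s_1 = 1 + 0 + 1 + 0 + 1 + 1 + 0 + 1 = 5 ≡ 1 (mod 2).
  s_2 = 1 + 1 + 1 + 0 + 1 + 1 + 0 + 1 = 6 ≡ 0 (mod 2).
  s_3 = 0 + 0 + 1 + 0 + 1 + 0 + 0 + 1 = 3 ≡ 1 (mod 2).
  s_4 = 0 + 0 + 1 + 0 + 0 + 0 + 1 + 1 = 3 ≡ 1 (mod 2).
s = (1, 0, 1, 1)^T — this equals column 11 of H (binary 1011), so error is at position 11.
Correct: flip bit 11 of r = 000111010101101 to get c = 000111010111101.


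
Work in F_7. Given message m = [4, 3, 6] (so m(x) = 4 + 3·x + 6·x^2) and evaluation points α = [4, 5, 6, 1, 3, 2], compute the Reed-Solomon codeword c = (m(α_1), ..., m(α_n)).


c = [0, 1, 0, 6, 4, 6]

Message polynomial: m(x) = 4 + 3·x + 6·x^2 (mod 7).
For each evaluation point α_i, compute m(α_i) mod 7:
  α_1 = 4: Horner steps 6 → 6 → 0, so m(4) = 0.
  α_2 = 5: Horner steps 6 → 5 → 1, so m(5) = 1.
  α_3 = 6: Horner steps 6 → 4 → 0, so m(6) = 0.
  α_4 = 1: Horner steps 6 → 2 → 6, so m(1) = 6.
  α_5 = 3: Horner steps 6 → 0 → 4, so m(3) = 4.
  α_6 = 2: Horner steps 6 → 1 → 6, so m(2) = 6.
Codeword c = [0, 1, 0, 6, 4, 6] ∈ F_7^6.


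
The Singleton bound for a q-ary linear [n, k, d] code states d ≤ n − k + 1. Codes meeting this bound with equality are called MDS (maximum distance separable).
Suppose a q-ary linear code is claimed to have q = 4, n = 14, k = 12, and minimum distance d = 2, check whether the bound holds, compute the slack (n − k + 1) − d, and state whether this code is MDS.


Singleton RHS = n − k + 1 = 3, slack = 1, bound satisfied, not MDS.

Singleton bound: d ≤ n − k + 1.
Here n = 14, k = 12, so n − k + 1 = 3.
Given d = 2, check d ≤ 3: YES.
Slack = (n − k + 1) − d = 1.
The code is NOT MDS (slack = 1 > 0).
Description: the claimed parameters are [14, 12, 2]_4; such a code would be non-MDS.


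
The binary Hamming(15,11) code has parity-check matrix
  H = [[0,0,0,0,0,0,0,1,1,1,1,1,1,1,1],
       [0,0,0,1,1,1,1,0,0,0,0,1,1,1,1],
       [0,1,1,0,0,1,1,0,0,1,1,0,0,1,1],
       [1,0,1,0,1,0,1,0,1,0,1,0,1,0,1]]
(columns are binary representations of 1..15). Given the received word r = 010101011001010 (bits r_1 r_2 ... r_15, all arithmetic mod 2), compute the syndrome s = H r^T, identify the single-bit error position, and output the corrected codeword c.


s = (0, 0, 1, 1)^T, error position = 3, corrected codeword c = 011101011001010

Compute s = H r^T mod 2 one row at a time:
  s_1 = 1 + 1 + 0 + 0 + 1 + 0 + 1 + 0 = 4 ≡ 0 (mod 2).
  s_2 = 1 + 0 + 1 + 0 + 1 + 0 + 1 + 0 = 4 ≡ 0 (mod 2).
  s_3 = 1 + 0 + 1 + 0 + 0 + 0 + 1 + 0 = 3 ≡ 1 (mod 2).
  s_4 = 0 + 0 + 0 + 0 + 1 + 0 + 0 + 0 = 1 ≡ 1 (mod 2).
s = (0, 0, 1, 1)^T — this equals column 3 of H (binary 0011), so error is at position 3.
Correct: flip bit 3 of r = 010101011001010 to get c = 011101011001010.
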